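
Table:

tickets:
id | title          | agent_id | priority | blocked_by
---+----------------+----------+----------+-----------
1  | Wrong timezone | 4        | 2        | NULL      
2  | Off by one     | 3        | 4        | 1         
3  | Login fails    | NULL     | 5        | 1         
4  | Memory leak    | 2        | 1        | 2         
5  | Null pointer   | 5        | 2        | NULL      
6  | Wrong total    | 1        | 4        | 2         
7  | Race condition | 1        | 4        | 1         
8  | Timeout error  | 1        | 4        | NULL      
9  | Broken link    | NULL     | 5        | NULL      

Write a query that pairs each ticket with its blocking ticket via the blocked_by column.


This is a self-join: tickets is joined to a second copy of itself, matching each row's blocked_by to another row's id. Use LEFT JOIN so rows with blocked_by=NULL are kept.
  - ticket 1 (Wrong timezone): blocked_by=NULL -> NULL
  - ticket 2 (Off by one): blocked_by=1 -> Wrong timezone
  - ticket 3 (Login fails): blocked_by=1 -> Wrong timezone
  - ticket 4 (Memory leak): blocked_by=2 -> Off by one
  - ticket 5 (Null pointer): blocked_by=NULL -> NULL
  - ticket 6 (Wrong total): blocked_by=2 -> Off by one
  - ticket 7 (Race condition): blocked_by=1 -> Wrong timezone
  - ticket 8 (Timeout error): blocked_by=NULL -> NULL
  - ticket 9 (Broken link): blocked_by=NULL -> NULL

SQL:
SELECT a.title AS item, b.title AS blocked_by
FROM tickets a
LEFT JOIN tickets b ON a.blocked_by = b.id

Result:
item           | blocked_by    
---------------+---------------
Wrong timezone | NULL          
Off by one     | Wrong timezone
Login fails    | Wrong timezone
Memory leak    | Off by one    
Null pointer   | NULL          
Wrong total    | Off by one    
Race condition | Wrong timezone
Timeout error  | NULL          
Broken link    | NULL          


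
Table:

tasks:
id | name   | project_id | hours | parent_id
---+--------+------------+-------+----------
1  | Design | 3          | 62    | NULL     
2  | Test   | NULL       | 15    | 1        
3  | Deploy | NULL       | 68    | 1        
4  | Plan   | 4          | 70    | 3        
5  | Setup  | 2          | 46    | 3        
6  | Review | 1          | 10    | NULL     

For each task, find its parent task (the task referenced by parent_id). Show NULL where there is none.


This is a self-join: tasks is joined to a second copy of itself, matching each row's parent_id to another row's id. Use LEFT JOIN so rows with parent_id=NULL are kept.
  - task 1 (Design): parent_id=NULL -> NULL
  - task 2 (Test): parent_id=1 -> Design
  - task 3 (Deploy): parent_id=1 -> Design
  - task 4 (Plan): parent_id=3 -> Deploy
  - task 5 (Setup): parent_id=3 -> Deploy
  - task 6 (Review): parent_id=NULL -> NULL

SQL:
SELECT a.name AS item, b.name AS parent
FROM tasks a
LEFT JOIN tasks b ON a.parent_id = b.id

Result:
item   | parent
-------+-------
Design | NULL  
Test   | Design
Deploy | Design
Plan   | Deploy
Setup  | Deploy
Review | NULL  


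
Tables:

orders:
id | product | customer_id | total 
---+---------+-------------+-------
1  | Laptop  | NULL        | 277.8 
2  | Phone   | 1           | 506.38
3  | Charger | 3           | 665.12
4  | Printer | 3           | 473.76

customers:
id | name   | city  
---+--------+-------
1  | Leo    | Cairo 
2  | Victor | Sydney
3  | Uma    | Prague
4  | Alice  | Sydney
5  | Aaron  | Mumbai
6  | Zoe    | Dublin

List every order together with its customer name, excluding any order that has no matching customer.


INNER JOIN keeps only orders rows whose customer_id matches an id in customers. Walk through each order:
  - order 1 (Laptop): customer_id=NULL, no match -> dropped
  - order 2 (Phone): customer_id=1 -> matches Leo
  - order 3 (Charger): customer_id=3 -> matches Uma
  - order 4 (Printer): customer_id=3 -> matches Uma
So 1 of 4 rows is dropped.

SQL:
SELECT a.product, b.name AS customer
FROM orders a
INNER JOIN customers b ON a.customer_id = b.id

Result:
product | customer
--------+---------
Phone   | Leo     
Charger | Uma     
Printer | Uma     


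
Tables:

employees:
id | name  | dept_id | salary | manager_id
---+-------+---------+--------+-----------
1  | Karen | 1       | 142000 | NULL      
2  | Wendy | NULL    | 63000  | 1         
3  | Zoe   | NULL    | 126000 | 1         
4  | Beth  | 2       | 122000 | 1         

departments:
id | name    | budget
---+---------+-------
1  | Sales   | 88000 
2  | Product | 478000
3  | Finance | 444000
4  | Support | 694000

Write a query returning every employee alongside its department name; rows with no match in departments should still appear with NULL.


LEFT JOIN keeps every row from employees (the left table); where dept_id has no match in departments, the department columns become NULL. Walk through each employee:
  - employee 1 (Karen): dept_id=1 -> matches Sales
  - employee 2 (Wendy): dept_id=NULL, no match -> kept with NULL
  - employee 3 (Zoe): dept_id=NULL, no match -> kept with NULL
  - employee 4 (Beth): dept_id=2 -> matches Product
All 4 rows appear; 2 have NULL department.

SQL:
SELECT a.name, b.name AS department
FROM employees a
LEFT JOIN departments b ON a.dept_id = b.id

Result:
name  | department
------+-----------
Karen | Sales     
Wendy | NULL      
Zoe   | NULL      
Beth  | Product   


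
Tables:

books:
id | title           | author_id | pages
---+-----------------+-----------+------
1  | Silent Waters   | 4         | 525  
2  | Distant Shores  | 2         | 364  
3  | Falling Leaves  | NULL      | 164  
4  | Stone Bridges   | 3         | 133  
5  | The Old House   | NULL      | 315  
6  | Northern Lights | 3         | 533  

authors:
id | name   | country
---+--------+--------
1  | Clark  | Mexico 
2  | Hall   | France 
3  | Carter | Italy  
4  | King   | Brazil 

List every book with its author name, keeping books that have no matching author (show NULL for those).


LEFT JOIN keeps every row from books (the left table); where author_id has no match in authors, the author columns become NULL. Walk through each book:
  - book 1 (Silent Waters): author_id=4 -> matches King
  - book 2 (Distant Shores): author_id=2 -> matches Hall
  - book 3 (Falling Leaves): author_id=NULL, no match -> kept with NULL
  - book 4 (Stone Bridges): author_id=3 -> matches Carter
  - book 5 (The Old House): author_id=NULL, no match -> kept with NULL
  - book 6 (Northern Lights): author_id=3 -> matches Carter
All 6 rows appear; 2 have NULL author.

SQL:
SELECT a.title, b.name AS author
FROM books a
LEFT JOIN authors b ON a.author_id = b.id

Result:
title           | author
----------------+-------
Silent Waters   | King  
Distant Shores  | Hall  
Falling Leaves  | NULL  
Stone Bridges   | Carter
The Old House   | NULL  
Northern Lights | Carter


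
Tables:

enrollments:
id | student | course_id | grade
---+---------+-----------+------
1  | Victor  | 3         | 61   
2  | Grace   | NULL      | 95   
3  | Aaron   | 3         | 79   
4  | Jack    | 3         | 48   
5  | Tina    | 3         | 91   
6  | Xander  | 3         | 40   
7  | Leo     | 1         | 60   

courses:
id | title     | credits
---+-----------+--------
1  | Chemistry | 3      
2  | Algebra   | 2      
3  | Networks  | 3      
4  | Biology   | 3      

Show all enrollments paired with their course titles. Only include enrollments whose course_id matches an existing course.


INNER JOIN keeps only enrollments rows whose course_id matches an id in courses. Walk through each enrollment:
  - enrollment 1 (Victor): course_id=3 -> matches Networks
  - enrollment 2 (Grace): course_id=NULL, no match -> dropped
  - enrollment 3 (Aaron): course_id=3 -> matches Networks
  - enrollment 4 (Jack): course_id=3 -> matches Networks
  - enrollment 5 (Tina): course_id=3 -> matches Networks
  - enrollment 6 (Xander): course_id=3 -> matches Networks
  - enrollment 7 (Leo): course_id=1 -> matches Chemistry
So 1 of 7 rows is dropped.

SQL:
SELECT a.student, b.title AS course
FROM enrollments a
INNER JOIN courses b ON a.course_id = b.id

Result:
student | course   
--------+----------
Victor  | Networks 
Aaron   | Networks 
Jack    | Networks 
Tina    | Networks 
Xander  | Networks 
Leo     | Chemistry


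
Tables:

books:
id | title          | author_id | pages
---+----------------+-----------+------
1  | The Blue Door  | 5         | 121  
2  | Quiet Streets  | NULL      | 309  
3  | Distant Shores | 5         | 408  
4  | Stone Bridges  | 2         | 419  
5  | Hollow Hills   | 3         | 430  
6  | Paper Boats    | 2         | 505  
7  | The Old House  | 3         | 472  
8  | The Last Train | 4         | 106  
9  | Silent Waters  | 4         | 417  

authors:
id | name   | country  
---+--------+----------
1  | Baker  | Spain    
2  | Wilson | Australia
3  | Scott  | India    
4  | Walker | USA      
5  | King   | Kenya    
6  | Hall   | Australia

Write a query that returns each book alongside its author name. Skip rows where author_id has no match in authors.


INNER JOIN keeps only books rows whose author_id matches an id in authors. Walk through each book:
  - book 1 (The Blue Door): author_id=5 -> matches King
  - book 2 (Quiet Streets): author_id=NULL, no match -> dropped
  - book 3 (Distant Shores): author_id=5 -> matches King
  - book 4 (Stone Bridges): author_id=2 -> matches Wilson
  - book 5 (Hollow Hills): author_id=3 -> matches Scott
  - book 6 (Paper Boats): author_id=2 -> matches Wilson
  - book 7 (The Old House): author_id=3 -> matches Scott
  - book 8 (The Last Train): author_id=4 -> matches Walker
  - book 9 (Silent Waters): author_id=4 -> matches Walker
So 1 of 9 rows is dropped.

SQL:
SELECT a.title, b.name AS author
FROM books a
INNER JOIN authors b ON a.author_id = b.id

Result:
title          | author
---------------+-------
The Blue Door  | King  
Distant Shores | King  
Stone Bridges  | Wilson
Hollow Hills   | Scott 
Paper Boats    | Wilson
The Old House  | Scott 
The Last Train | Walker
Silent Waters  | Walker


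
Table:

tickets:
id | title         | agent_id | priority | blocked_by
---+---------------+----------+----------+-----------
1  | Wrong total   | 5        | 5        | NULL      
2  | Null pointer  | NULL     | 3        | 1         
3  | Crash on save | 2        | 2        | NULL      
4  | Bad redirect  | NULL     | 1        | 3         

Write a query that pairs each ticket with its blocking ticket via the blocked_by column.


This is a self-join: tickets is joined to a second copy of itself, matching each row's blocked_by to another row's id. Use LEFT JOIN so rows with blocked_by=NULL are kept.
  - ticket 1 (Wrong total): blocked_by=NULL -> NULL
  - ticket 2 (Null pointer): blocked_by=1 -> Wrong total
  - ticket 3 (Crash on save): blocked_by=NULL -> NULL
  - ticket 4 (Bad redirect): blocked_by=3 -> Crash on save

SQL:
SELECT a.title AS item, b.title AS blocked_by
FROM tickets a
LEFT JOIN tickets b ON a.blocked_by = b.id

Result:
item          | blocked_by   
--------------+--------------
Wrong total   | NULL         
Null pointer  | Wrong total  
Crash on save | NULL         
Bad redirect  | Crash on save


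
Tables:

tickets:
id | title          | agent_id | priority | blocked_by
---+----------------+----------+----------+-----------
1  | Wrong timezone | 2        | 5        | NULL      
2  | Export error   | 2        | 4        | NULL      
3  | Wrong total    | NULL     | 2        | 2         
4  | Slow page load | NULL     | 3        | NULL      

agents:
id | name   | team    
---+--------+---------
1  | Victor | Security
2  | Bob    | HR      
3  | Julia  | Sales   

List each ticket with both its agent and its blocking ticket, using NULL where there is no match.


Two LEFT JOINs from the same base table tickets: one to agents via agent_id, one to tickets itself via blocked_by. Both are LEFT so every ticket is preserved.
Match against agents:
  - ticket 1 (Wrong timezone): agent_id=2 -> matches Bob
  - ticket 2 (Export error): agent_id=2 -> matches Bob
  - ticket 3 (Wrong total): agent_id=NULL, no match -> kept with NULL
  - ticket 4 (Slow page load): agent_id=NULL, no match -> kept with NULL
Match against tickets (self):
  - ticket 1 (Wrong timezone): blocked_by=NULL -> NULL
  - ticket 2 (Export error): blocked_by=NULL -> NULL
  - ticket 3 (Wrong total): blocked_by=2 -> Export error
  - ticket 4 (Slow page load): blocked_by=NULL -> NULL

SQL:
SELECT a.title, b.name AS agent, c.title AS blocked_by
FROM tickets a
LEFT JOIN agents b ON a.agent_id = b.id
LEFT JOIN tickets c ON a.blocked_by = c.id

Result:
title          | agent | blocked_by  
---------------+-------+-------------
Wrong timezone | Bob   | NULL        
Export error   | Bob   | NULL        
Wrong total    | NULL  | Export error
Slow page load | NULL  | NULL        


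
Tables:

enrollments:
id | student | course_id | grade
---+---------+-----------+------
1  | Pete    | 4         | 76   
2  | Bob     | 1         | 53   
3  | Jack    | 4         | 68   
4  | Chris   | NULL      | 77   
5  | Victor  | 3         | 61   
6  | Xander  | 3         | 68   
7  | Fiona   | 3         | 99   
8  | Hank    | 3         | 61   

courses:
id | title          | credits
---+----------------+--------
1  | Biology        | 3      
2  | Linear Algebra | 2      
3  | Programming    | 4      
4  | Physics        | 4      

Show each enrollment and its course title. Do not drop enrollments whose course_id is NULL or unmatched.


LEFT JOIN keeps every row from enrollments (the left table); where course_id has no match in courses, the course columns become NULL. Walk through each enrollment:
  - enrollment 1 (Pete): course_id=4 -> matches Physics
  - enrollment 2 (Bob): course_id=1 -> matches Biology
  - enrollment 3 (Jack): course_id=4 -> matches Physics
  - enrollment 4 (Chris): course_id=NULL, no match -> kept with NULL
  - enrollment 5 (Victor): course_id=3 -> matches Programming
  - enrollment 6 (Xander): course_id=3 -> matches Programming
  - enrollment 7 (Fiona): course_id=3 -> matches Programming
  - enrollment 8 (Hank): course_id=3 -> matches Programming
All 8 rows appear; 1 has NULL course.

SQL:
SELECT a.student, b.title AS course
FROM enrollments a
LEFT JOIN courses b ON a.course_id = b.id

Result:
student | course     
--------+------------
Pete    | Physics    
Bob     | Biology    
Jack    | Physics    
Chris   | NULL       
Victor  | Programming
Xander  | Programming
Fiona   | Programming
Hank    | Programming


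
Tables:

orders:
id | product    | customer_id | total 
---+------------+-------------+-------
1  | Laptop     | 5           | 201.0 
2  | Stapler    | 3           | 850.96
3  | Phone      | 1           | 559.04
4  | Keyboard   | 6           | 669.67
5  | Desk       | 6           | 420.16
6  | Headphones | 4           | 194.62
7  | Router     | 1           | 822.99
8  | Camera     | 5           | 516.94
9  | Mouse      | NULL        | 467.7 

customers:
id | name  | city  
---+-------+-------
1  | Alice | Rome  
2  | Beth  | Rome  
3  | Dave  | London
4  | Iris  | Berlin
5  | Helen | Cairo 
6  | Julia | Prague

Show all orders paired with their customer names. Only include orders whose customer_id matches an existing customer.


INNER JOIN keeps only orders rows whose customer_id matches an id in customers. Walk through each order:
  - order 1 (Laptop): customer_id=5 -> matches Helen
  - order 2 (Stapler): customer_id=3 -> matches Dave
  - order 3 (Phone): customer_id=1 -> matches Alice
  - order 4 (Keyboard): customer_id=6 -> matches Julia
  - order 5 (Desk): customer_id=6 -> matches Julia
  - order 6 (Headphones): customer_id=4 -> matches Iris
  - order 7 (Router): customer_id=1 -> matches Alice
  - order 8 (Camera): customer_id=5 -> matches Helen
  - order 9 (Mouse): customer_id=NULL, no match -> dropped
So 1 of 9 rows is dropped.

SQL:
SELECT a.product, b.name AS customer
FROM orders a
INNER JOIN customers b ON a.customer_id = b.id

Result:
product    | customer
-----------+---------
Laptop     | Helen   
Stapler    | Dave    
Phone      | Alice   
Keyboard   | Julia   
Desk       | Julia   
Headphones | Iris    
Router     | Alice   
Camera     | Helen   


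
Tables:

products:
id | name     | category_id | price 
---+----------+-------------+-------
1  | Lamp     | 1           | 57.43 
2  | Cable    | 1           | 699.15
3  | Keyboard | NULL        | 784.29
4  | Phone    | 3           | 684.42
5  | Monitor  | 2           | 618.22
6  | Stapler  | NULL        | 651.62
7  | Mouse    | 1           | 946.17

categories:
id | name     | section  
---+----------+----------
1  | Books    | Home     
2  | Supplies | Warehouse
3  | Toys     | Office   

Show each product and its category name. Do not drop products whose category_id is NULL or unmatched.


LEFT JOIN keeps every row from products (the left table); where category_id has no match in categories, the category columns become NULL. Walk through each product:
  - product 1 (Lamp): category_id=1 -> matches Books
  - product 2 (Cable): category_id=1 -> matches Books
  - product 3 (Keyboard): category_id=NULL, no match -> kept with NULL
  - product 4 (Phone): category_id=3 -> matches Toys
  - product 5 (Monitor): category_id=2 -> matches Supplies
  - product 6 (Stapler): category_id=NULL, no match -> kept with NULL
  - product 7 (Mouse): category_id=1 -> matches Books
All 7 rows appear; 2 have NULL category.

SQL:
SELECT a.name, b.name AS category
FROM products a
LEFT JOIN categories b ON a.category_id = b.id

Result:
name     | category
---------+---------
Lamp     | Books   
Cable    | Books   
Keyboard | NULL    
Phone    | Toys    
Monitor  | Supplies
Stapler  | NULL    
Mouse    | Books   


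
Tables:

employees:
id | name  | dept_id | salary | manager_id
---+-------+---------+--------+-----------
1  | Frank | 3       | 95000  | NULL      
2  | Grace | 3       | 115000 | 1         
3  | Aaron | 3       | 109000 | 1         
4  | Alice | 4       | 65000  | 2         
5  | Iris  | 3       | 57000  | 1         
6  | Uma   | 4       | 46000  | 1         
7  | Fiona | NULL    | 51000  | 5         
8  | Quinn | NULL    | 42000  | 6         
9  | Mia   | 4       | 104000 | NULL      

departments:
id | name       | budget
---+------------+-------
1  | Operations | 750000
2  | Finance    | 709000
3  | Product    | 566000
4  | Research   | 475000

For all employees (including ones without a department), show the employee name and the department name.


LEFT JOIN keeps every row from employees (the left table); where dept_id has no match in departments, the department columns become NULL. Walk through each employee:
  - employee 1 (Frank): dept_id=3 -> matches Product
  - employee 2 (Grace): dept_id=3 -> matches Product
  - employee 3 (Aaron): dept_id=3 -> matches Product
  - employee 4 (Alice): dept_id=4 -> matches Research
  - employee 5 (Iris): dept_id=3 -> matches Product
  - employee 6 (Uma): dept_id=4 -> matches Research
  - employee 7 (Fiona): dept_id=NULL, no match -> kept with NULL
  - employee 8 (Quinn): dept_id=NULL, no match -> kept with NULL
  - employee 9 (Mia): dept_id=4 -> matches Research
All 9 rows appear; 2 have NULL department.

SQL:
SELECT a.name, b.name AS department
FROM employees a
LEFT JOIN departments b ON a.dept_id = b.id

Result:
name  | department
------+-----------
Frank | Product   
Grace | Product   
Aaron | Product   
Alice | Research  
Iris  | Product   
Uma   | Research  
Fiona | NULL      
Quinn | NULL      
Mia   | Research  


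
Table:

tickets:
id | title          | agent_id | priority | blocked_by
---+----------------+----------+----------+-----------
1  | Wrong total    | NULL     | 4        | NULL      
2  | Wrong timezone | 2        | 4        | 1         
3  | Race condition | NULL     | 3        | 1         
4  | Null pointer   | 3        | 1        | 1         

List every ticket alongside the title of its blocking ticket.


This is a self-join: tickets is joined to a second copy of itself, matching each row's blocked_by to another row's id. Use LEFT JOIN so rows with blocked_by=NULL are kept.
  - ticket 1 (Wrong total): blocked_by=NULL -> NULL
  - ticket 2 (Wrong timezone): blocked_by=1 -> Wrong total
  - ticket 3 (Race condition): blocked_by=1 -> Wrong total
  - ticket 4 (Null pointer): blocked_by=1 -> Wrong total

SQL:
SELECT a.title AS item, b.title AS blocked_by
FROM tickets a
LEFT JOIN tickets b ON a.blocked_by = b.id

Result:
item           | blocked_by 
---------------+------------
Wrong total    | NULL       
Wrong timezone | Wrong total
Race condition | Wrong total
Null pointer   | Wrong total


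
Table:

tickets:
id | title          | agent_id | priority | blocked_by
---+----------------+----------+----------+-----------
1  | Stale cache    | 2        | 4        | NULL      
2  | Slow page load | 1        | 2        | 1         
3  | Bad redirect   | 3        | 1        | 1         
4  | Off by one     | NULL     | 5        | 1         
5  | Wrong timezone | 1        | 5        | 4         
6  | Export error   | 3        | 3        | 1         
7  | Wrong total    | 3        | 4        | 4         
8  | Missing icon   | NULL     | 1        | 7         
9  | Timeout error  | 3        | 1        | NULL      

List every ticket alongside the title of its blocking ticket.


This is a self-join: tickets is joined to a second copy of itself, matching each row's blocked_by to another row's id. Use LEFT JOIN so rows with blocked_by=NULL are kept.
  - ticket 1 (Stale cache): blocked_by=NULL -> NULL
  - ticket 2 (Slow page load): blocked_by=1 -> Stale cache
  - ticket 3 (Bad redirect): blocked_by=1 -> Stale cache
  - ticket 4 (Off by one): blocked_by=1 -> Stale cache
  - ticket 5 (Wrong timezone): blocked_by=4 -> Off by one
  - ticket 6 (Export error): blocked_by=1 -> Stale cache
  - ticket 7 (Wrong total): blocked_by=4 -> Off by one
  - ticket 8 (Missing icon): blocked_by=7 -> Wrong total
  - ticket 9 (Timeout error): blocked_by=NULL -> NULL

SQL:
SELECT a.title AS item, b.title AS blocked_by
FROM tickets a
LEFT JOIN tickets b ON a.blocked_by = b.id

Result:
item           | blocked_by 
---------------+------------
Stale cache    | NULL       
Slow page load | Stale cache
Bad redirect   | Stale cache
Off by one     | Stale cache
Wrong timezone | Off by one 
Export error   | Stale cache
Wrong total    | Off by one 
Missing icon   | Wrong total
Timeout error  | NULL       


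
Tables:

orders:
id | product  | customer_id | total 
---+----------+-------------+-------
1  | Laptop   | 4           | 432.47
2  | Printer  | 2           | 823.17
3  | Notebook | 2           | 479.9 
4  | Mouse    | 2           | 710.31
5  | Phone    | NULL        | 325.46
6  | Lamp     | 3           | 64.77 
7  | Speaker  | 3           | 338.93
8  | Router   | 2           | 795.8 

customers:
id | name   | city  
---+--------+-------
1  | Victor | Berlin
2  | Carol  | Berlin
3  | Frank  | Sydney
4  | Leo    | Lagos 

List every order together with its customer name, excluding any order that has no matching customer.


INNER JOIN keeps only orders rows whose customer_id matches an id in customers. Walk through each order:
  - order 1 (Laptop): customer_id=4 -> matches Leo
  - order 2 (Printer): customer_id=2 -> matches Carol
  - order 3 (Notebook): customer_id=2 -> matches Carol
  - order 4 (Mouse): customer_id=2 -> matches Carol
  - order 5 (Phone): customer_id=NULL, no match -> dropped
  - order 6 (Lamp): customer_id=3 -> matches Frank
  - order 7 (Speaker): customer_id=3 -> matches Frank
  - order 8 (Router): customer_id=2 -> matches Carol
So 1 of 8 rows is dropped.

SQL:
SELECT a.product, b.name AS customer
FROM orders a
INNER JOIN customers b ON a.customer_id = b.id

Result:
product  | customer
---------+---------
Laptop   | Leo     
Printer  | Carol   
Notebook | Carol   
Mouse    | Carol   
Lamp     | Frank   
Speaker  | Frank   
Router   | Carol   


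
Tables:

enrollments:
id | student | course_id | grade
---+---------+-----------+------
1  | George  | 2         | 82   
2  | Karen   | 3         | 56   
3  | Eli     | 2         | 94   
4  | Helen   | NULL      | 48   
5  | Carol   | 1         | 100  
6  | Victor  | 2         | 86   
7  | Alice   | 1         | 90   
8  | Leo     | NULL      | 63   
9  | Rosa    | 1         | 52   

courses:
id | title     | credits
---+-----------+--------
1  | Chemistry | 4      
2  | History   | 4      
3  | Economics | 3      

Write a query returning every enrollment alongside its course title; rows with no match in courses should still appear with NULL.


LEFT JOIN keeps every row from enrollments (the left table); where course_id has no match in courses, the course columns become NULL. Walk through each enrollment:
  - enrollment 1 (George): course_id=2 -> matches History
  - enrollment 2 (Karen): course_id=3 -> matches Economics
  - enrollment 3 (Eli): course_id=2 -> matches History
  - enrollment 4 (Helen): course_id=NULL, no match -> kept with NULL
  - enrollment 5 (Carol): course_id=1 -> matches Chemistry
  - enrollment 6 (Victor): course_id=2 -> matches History
  - enrollment 7 (Alice): course_id=1 -> matches Chemistry
  - enrollment 8 (Leo): course_id=NULL, no match -> kept with NULL
  - enrollment 9 (Rosa): course_id=1 -> matches Chemistry
All 9 rows appear; 2 have NULL course.

SQL:
SELECT a.student, b.title AS course
FROM enrollments a
LEFT JOIN courses b ON a.course_id = b.id

Result:
student | course   
--------+----------
George  | History  
Karen   | Economics
Eli     | History  
Helen   | NULL     
Carol   | Chemistry
Victor  | History  
Alice   | Chemistry
Leo     | NULL     
Rosa    | Chemistry


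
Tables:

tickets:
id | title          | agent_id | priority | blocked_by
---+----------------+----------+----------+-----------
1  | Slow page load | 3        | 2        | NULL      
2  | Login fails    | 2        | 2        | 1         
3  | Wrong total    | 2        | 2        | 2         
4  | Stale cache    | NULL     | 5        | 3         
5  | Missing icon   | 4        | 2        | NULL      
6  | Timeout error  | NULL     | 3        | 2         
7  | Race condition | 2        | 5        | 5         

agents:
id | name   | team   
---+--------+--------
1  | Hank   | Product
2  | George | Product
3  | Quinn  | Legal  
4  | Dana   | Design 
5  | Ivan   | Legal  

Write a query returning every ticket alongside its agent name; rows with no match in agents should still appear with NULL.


LEFT JOIN keeps every row from tickets (the left table); where agent_id has no match in agents, the agent columns become NULL. Walk through each ticket:
  - ticket 1 (Slow page load): agent_id=3 -> matches Quinn
  - ticket 2 (Login fails): agent_id=2 -> matches George
  - ticket 3 (Wrong total): agent_id=2 -> matches George
  - ticket 4 (Stale cache): agent_id=NULL, no match -> kept with NULL
  - ticket 5 (Missing icon): agent_id=4 -> matches Dana
  - ticket 6 (Timeout error): agent_id=NULL, no match -> kept with NULL
  - ticket 7 (Race condition): agent_id=2 -> matches George
All 7 rows appear; 2 have NULL agent.

SQL:
SELECT a.title, b.name AS agent
FROM tickets a
LEFT JOIN agents b ON a.agent_id = b.id

Result:
title          | agent 
---------------+-------
Slow page load | Quinn 
Login fails    | George
Wrong total    | George
Stale cache    | NULL  
Missing icon   | Dana  
Timeout error  | NULL  
Race condition | George


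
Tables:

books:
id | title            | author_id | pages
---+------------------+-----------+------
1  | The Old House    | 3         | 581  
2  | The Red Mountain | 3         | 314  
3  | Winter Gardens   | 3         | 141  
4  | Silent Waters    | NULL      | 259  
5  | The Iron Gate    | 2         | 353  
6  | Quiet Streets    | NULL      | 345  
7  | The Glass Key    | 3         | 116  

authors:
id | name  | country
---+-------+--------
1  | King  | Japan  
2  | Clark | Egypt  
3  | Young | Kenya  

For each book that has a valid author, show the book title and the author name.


INNER JOIN keeps only books rows whose author_id matches an id in authors. Walk through each book:
  - book 1 (The Old House): author_id=3 -> matches Young
  - book 2 (The Red Mountain): author_id=3 -> matches Young
  - book 3 (Winter Gardens): author_id=3 -> matches Young
  - book 4 (Silent Waters): author_id=NULL, no match -> dropped
  - book 5 (The Iron Gate): author_id=2 -> matches Clark
  - book 6 (Quiet Streets): author_id=NULL, no match -> dropped
  - book 7 (The Glass Key): author_id=3 -> matches Young
So 2 of 7 rows are dropped.

SQL:
SELECT a.title, b.name AS author
FROM books a
INNER JOIN authors b ON a.author_id = b.id

Result:
title            | author
-----------------+-------
The Old House    | Young 
The Red Mountain | Young 
Winter Gardens   | Young 
The Iron Gate    | Clark 
The Glass Key    | Young 


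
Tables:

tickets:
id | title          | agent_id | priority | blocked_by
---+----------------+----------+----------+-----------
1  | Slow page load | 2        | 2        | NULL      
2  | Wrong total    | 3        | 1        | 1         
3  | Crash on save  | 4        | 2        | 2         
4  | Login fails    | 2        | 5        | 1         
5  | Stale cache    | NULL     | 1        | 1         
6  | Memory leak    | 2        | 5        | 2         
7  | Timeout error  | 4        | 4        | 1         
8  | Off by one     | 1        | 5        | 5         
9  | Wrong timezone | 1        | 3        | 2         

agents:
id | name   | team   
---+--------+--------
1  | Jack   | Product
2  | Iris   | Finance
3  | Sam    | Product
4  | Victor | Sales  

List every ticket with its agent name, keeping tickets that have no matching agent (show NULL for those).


LEFT JOIN keeps every row from tickets (the left table); where agent_id has no match in agents, the agent columns become NULL. Walk through each ticket:
  - ticket 1 (Slow page load): agent_id=2 -> matches Iris
  - ticket 2 (Wrong total): agent_id=3 -> matches Sam
  - ticket 3 (Crash on save): agent_id=4 -> matches Victor
  - ticket 4 (Login fails): agent_id=2 -> matches Iris
  - ticket 5 (Stale cache): agent_id=NULL, no match -> kept with NULL
  - ticket 6 (Memory leak): agent_id=2 -> matches Iris
  - ticket 7 (Timeout error): agent_id=4 -> matches Victor
  - ticket 8 (Off by one): agent_id=1 -> matches Jack
  - ticket 9 (Wrong timezone): agent_id=1 -> matches Jack
All 9 rows appear; 1 has NULL agent.

SQL:
SELECT a.title, b.name AS agent
FROM tickets a
LEFT JOIN agents b ON a.agent_id = b.id

Result:
title          | agent 
---------------+-------
Slow page load | Iris  
Wrong total    | Sam   
Crash on save  | Victor
Login fails    | Iris  
Stale cache    | NULL  
Memory leak    | Iris  
Timeout error  | Victor
Off by one     | Jack  
Wrong timezone | Jack  


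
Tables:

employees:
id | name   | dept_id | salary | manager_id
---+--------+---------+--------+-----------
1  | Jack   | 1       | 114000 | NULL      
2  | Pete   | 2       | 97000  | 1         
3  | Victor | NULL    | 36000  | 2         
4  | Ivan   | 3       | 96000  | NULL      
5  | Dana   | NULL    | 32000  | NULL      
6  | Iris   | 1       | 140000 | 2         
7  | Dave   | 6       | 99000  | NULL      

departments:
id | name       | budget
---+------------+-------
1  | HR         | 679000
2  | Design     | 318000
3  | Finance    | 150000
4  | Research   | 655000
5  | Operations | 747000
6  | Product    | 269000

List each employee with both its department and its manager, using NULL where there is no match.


Two LEFT JOINs from the same base table employees: one to departments via dept_id, one to employees itself via manager_id. Both are LEFT so every employee is preserved.
Match against departments:
  - employee 1 (Jack): dept_id=1 -> matches HR
  - employee 2 (Pete): dept_id=2 -> matches Design
  - employee 3 (Victor): dept_id=NULL, no match -> kept with NULL
  - employee 4 (Ivan): dept_id=3 -> matches Finance
  - employee 5 (Dana): dept_id=NULL, no match -> kept with NULL
  - employee 6 (Iris): dept_id=1 -> matches HR
  - employee 7 (Dave): dept_id=6 -> matches Product
Match against employees (self):
  - employee 1 (Jack): manager_id=NULL -> NULL
  - employee 2 (Pete): manager_id=1 -> Jack
  - employee 3 (Victor): manager_id=2 -> Pete
  - employee 4 (Ivan): manager_id=NULL -> NULL
  - employee 5 (Dana): manager_id=NULL -> NULL
  - employee 6 (Iris): manager_id=2 -> Pete
  - employee 7 (Dave): manager_id=NULL -> NULL

SQL:
SELECT a.name, b.name AS department, c.name AS manager
FROM employees a
LEFT JOIN departments b ON a.dept_id = b.id
LEFT JOIN employees c ON a.manager_id = c.id

Result:
name   | department | manager
-------+------------+--------
Jack   | HR         | NULL   
Pete   | Design     | Jack   
Victor | NULL       | Pete   
Ivan   | Finance    | NULL   
Dana   | NULL       | NULL   
Iris   | HR         | Pete   
Dave   | Product    | NULL   


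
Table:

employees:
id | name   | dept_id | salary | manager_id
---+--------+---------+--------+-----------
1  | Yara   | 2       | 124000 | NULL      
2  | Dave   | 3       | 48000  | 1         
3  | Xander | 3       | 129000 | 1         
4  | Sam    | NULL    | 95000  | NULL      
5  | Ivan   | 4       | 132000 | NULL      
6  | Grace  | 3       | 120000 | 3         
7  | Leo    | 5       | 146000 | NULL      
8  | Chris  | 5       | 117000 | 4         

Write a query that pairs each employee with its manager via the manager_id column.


This is a self-join: employees is joined to a second copy of itself, matching each row's manager_id to another row's id. Use LEFT JOIN so rows with manager_id=NULL are kept.
  - employee 1 (Yara): manager_id=NULL -> NULL
  - employee 2 (Dave): manager_id=1 -> Yara
  - employee 3 (Xander): manager_id=1 -> Yara
  - employee 4 (Sam): manager_id=NULL -> NULL
  - employee 5 (Ivan): manager_id=NULL -> NULL
  - employee 6 (Grace): manager_id=3 -> Xander
  - employee 7 (Leo): manager_id=NULL -> NULL
  - employee 8 (Chris): manager_id=4 -> Sam

SQL:
SELECT a.name AS item, b.name AS manager
FROM employees a
LEFT JOIN employees b ON a.manager_id = b.id

Result:
item   | manager
-------+--------
Yara   | NULL   
Dave   | Yara   
Xander | Yara   
Sam    | NULL   
Ivan   | NULL   
Grace  | Xander 
Leo    | NULL   
Chris  | Sam    


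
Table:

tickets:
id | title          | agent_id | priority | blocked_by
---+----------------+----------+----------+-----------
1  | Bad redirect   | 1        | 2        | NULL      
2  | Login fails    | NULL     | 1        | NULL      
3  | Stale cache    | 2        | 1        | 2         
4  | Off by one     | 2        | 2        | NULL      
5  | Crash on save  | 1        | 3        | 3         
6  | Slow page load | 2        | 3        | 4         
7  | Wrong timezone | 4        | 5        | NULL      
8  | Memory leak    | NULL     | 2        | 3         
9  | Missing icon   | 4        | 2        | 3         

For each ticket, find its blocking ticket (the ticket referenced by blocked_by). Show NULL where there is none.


This is a self-join: tickets is joined to a second copy of itself, matching each row's blocked_by to another row's id. Use LEFT JOIN so rows with blocked_by=NULL are kept.
  - ticket 1 (Bad redirect): blocked_by=NULL -> NULL
  - ticket 2 (Login fails): blocked_by=NULL -> NULL
  - ticket 3 (Stale cache): blocked_by=2 -> Login fails
  - ticket 4 (Off by one): blocked_by=NULL -> NULL
  - ticket 5 (Crash on save): blocked_by=3 -> Stale cache
  - ticket 6 (Slow page load): blocked_by=4 -> Off by one
  - ticket 7 (Wrong timezone): blocked_by=NULL -> NULL
  - ticket 8 (Memory leak): blocked_by=3 -> Stale cache
  - ticket 9 (Missing icon): blocked_by=3 -> Stale cache

SQL:
SELECT a.title AS item, b.title AS blocked_by
FROM tickets a
LEFT JOIN tickets b ON a.blocked_by = b.id

Result:
item           | blocked_by 
---------------+------------
Bad redirect   | NULL       
Login fails    | NULL       
Stale cache    | Login fails
Off by one     | NULL       
Crash on save  | Stale cache
Slow page load | Off by one 
Wrong timezone | NULL       
Memory leak    | Stale cache
Missing icon   | Stale cache


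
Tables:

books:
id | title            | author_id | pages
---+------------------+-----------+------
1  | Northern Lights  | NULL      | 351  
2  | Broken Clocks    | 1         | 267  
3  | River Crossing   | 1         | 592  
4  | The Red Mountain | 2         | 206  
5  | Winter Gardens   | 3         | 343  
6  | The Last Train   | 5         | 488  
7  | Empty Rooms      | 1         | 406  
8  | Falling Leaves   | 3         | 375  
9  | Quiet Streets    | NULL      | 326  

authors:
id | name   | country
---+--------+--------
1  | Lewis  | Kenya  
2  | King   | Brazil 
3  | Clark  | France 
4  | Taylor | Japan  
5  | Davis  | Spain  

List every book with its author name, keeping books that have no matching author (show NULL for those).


LEFT JOIN keeps every row from books (the left table); where author_id has no match in authors, the author columns become NULL. Walk through each book:
  - book 1 (Northern Lights): author_id=NULL, no match -> kept with NULL
  - book 2 (Broken Clocks): author_id=1 -> matches Lewis
  - book 3 (River Crossing): author_id=1 -> matches Lewis
  - book 4 (The Red Mountain): author_id=2 -> matches King
  - book 5 (Winter Gardens): author_id=3 -> matches Clark
  - book 6 (The Last Train): author_id=5 -> matches Davis
  - book 7 (Empty Rooms): author_id=1 -> matches Lewis
  - book 8 (Falling Leaves): author_id=3 -> matches Clark
  - book 9 (Quiet Streets): author_id=NULL, no match -> kept with NULL
All 9 rows appear; 2 have NULL author.

SQL:
SELECT a.title, b.name AS author
FROM books a
LEFT JOIN authors b ON a.author_id = b.id

Result:
title            | author
-----------------+-------
Northern Lights  | NULL  
Broken Clocks    | Lewis 
River Crossing   | Lewis 
The Red Mountain | King  
Winter Gardens   | Clark 
The Last Train   | Davis 
Empty Rooms      | Lewis 
Falling Leaves   | Clark 
Quiet Streets    | NULL  


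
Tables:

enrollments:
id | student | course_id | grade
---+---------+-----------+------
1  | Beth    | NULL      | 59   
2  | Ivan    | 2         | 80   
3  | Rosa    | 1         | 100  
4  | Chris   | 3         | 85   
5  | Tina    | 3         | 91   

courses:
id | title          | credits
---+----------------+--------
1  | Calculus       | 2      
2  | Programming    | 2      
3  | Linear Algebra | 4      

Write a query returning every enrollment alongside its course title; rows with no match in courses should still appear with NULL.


LEFT JOIN keeps every row from enrollments (the left table); where course_id has no match in courses, the course columns become NULL. Walk through each enrollment:
  - enrollment 1 (Beth): course_id=NULL, no match -> kept with NULL
  - enrollment 2 (Ivan): course_id=2 -> matches Programming
  - enrollment 3 (Rosa): course_id=1 -> matches Calculus
  - enrollment 4 (Chris): course_id=3 -> matches Linear Algebra
  - enrollment 5 (Tina): course_id=3 -> matches Linear Algebra
All 5 rows appear; 1 has NULL course.

SQL:
SELECT a.student, b.title AS course
FROM enrollments a
LEFT JOIN courses b ON a.course_id = b.id

Result:
student | course        
--------+---------------
Beth    | NULL          
Ivan    | Programming   
Rosa    | Calculus      
Chris   | Linear Algebra
Tina    | Linear Algebra


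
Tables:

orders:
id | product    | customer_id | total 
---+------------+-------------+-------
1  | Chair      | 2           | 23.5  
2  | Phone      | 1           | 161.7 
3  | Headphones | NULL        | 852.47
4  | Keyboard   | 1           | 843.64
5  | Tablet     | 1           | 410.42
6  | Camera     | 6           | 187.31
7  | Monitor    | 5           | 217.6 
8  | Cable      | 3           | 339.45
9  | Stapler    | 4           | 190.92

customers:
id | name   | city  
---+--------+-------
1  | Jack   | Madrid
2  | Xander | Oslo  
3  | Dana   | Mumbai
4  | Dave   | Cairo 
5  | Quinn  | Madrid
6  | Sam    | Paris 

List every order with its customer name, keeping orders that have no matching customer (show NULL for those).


LEFT JOIN keeps every row from orders (the left table); where customer_id has no match in customers, the customer columns become NULL. Walk through each order:
  - order 1 (Chair): customer_id=2 -> matches Xander
  - order 2 (Phone): customer_id=1 -> matches Jack
  - order 3 (Headphones): customer_id=NULL, no match -> kept with NULL
  - order 4 (Keyboard): customer_id=1 -> matches Jack
  - order 5 (Tablet): customer_id=1 -> matches Jack
  - order 6 (Camera): customer_id=6 -> matches Sam
  - order 7 (Monitor): customer_id=5 -> matches Quinn
  - order 8 (Cable): customer_id=3 -> matches Dana
  - order 9 (Stapler): customer_id=4 -> matches Dave
All 9 rows appear; 1 has NULL customer.

SQL:
SELECT a.product, b.name AS customer
FROM orders a
LEFT JOIN customers b ON a.customer_id = b.id

Result:
product    | customer
-----------+---------
Chair      | Xander  
Phone      | Jack    
Headphones | NULL    
Keyboard   | Jack    
Tablet     | Jack    
Camera     | Sam     
Monitor    | Quinn   
Cable      | Dana    
Stapler    | Dave    
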